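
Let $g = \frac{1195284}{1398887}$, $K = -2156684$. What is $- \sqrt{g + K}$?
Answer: $- \frac{8 i \sqrt{65943446086694267}}{1398887} \approx - 1468.6 i$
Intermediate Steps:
$g = \frac{1195284}{1398887}$ ($g = 1195284 \cdot \frac{1}{1398887} = \frac{1195284}{1398887} \approx 0.85445$)
$- \sqrt{g + K} = - \sqrt{\frac{1195284}{1398887} - 2156684} = - \sqrt{- \frac{3016956015424}{1398887}} = - \frac{8 i \sqrt{65943446086694267}}{1398887}$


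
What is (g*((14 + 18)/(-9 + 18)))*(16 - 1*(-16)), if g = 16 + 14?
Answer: 10240/3 ≈ 3413.3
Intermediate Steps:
g = 30
(g*((14 + 18)/(-9 + 18)))*(16 - 1*(-16)) = (30*((14 + 18)/(-9 + 18)))*(16 - 1*(-16)) = (30*(32/9))*(16 + 16) = (30*(32*(1/9)))*32 = (30*(32/9))*32 = (320/3)*32 = 10240/3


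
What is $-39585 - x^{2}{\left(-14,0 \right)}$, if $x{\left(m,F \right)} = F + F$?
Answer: $-39585$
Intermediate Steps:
$x{\left(m,F \right)} = 2 F$
$-39585 - x^{2}{\left(-14,0 \right)} = -39585 - \left(2 \cdot 0\right)^{2} = -39585 - 0^{2} = -39585 - 0 = -39585 + 0 = -39585$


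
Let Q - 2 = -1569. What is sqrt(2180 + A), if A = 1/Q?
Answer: sqrt(5352964453)/1567 ≈ 46.690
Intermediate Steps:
Q = -1567 (Q = 2 - 1569 = -1567)
A = -1/1567 (A = 1/(-1567) = -1/1567 ≈ -0.00063816)
sqrt(2180 + A) = sqrt(2180 - 1/1567) = sqrt(3416059/1567) = sqrt(5352964453)/1567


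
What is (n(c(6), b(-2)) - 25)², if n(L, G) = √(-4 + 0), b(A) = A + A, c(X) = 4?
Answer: 621 - 100*I ≈ 621.0 - 100.0*I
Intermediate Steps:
b(A) = 2*A
n(L, G) = 2*I (n(L, G) = √(-4) = 2*I)
(n(c(6), b(-2)) - 25)² = (2*I - 25)² = (-25 + 2*I)²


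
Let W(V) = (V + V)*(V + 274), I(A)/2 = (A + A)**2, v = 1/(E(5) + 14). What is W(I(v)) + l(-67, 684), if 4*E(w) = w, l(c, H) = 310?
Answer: 4553249302/13845841 ≈ 328.85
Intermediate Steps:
E(w) = w/4
v = 4/61 (v = 1/((1/4)*5 + 14) = 1/(5/4 + 14) = 1/(61/4) = 4/61 ≈ 0.065574)
I(A) = 8*A**2 (I(A) = 2*(A + A)**2 = 2*(2*A)**2 = 2*(4*A**2) = 8*A**2)
W(V) = 2*V*(274 + V) (W(V) = (2*V)*(274 + V) = 2*V*(274 + V))
W(I(v)) + l(-67, 684) = 2*(8*(4/61)**2)*(274 + 8*(4/61)**2) + 310 = 2*(8*(16/3721))*(274 + 8*(16/3721)) + 310 = 2*(128/3721)*(274 + 128/3721) + 310 = 2*(128/3721)*(1019682/3721) + 310 = 261038592/13845841 + 310 = 4553249302/13845841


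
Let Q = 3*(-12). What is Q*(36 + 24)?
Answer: -2160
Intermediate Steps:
Q = -36
Q*(36 + 24) = -36*(36 + 24) = -36*60 = -2160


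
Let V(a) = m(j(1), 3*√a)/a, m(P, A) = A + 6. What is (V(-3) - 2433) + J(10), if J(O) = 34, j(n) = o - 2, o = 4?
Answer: -2401 - I*√3 ≈ -2401.0 - 1.732*I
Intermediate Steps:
j(n) = 2 (j(n) = 4 - 2 = 2)
m(P, A) = 6 + A
V(a) = (6 + 3*√a)/a
(V(-3) - 2433) + J(10) = (3*(2 + √(-3))/(-3) - 2433) + 34 = (3*(-⅓)*(2 + I*√3) - 2433) + 34 = ((-2 - I*√3) - 2433) + 34 = (-2435 - I*√3) + 34 = -2401 - I*√3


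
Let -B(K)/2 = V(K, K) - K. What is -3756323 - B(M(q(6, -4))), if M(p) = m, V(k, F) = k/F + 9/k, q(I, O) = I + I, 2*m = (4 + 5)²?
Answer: -33807614/9 ≈ -3.7564e+6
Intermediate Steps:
m = 81/2 (m = (4 + 5)²/2 = (½)*9² = (½)*81 = 81/2 ≈ 40.500)
q(I, O) = 2*I
V(k, F) = 9/k + k/F
M(p) = 81/2
B(K) = -2 - 18/K + 2*K (B(K) = -2*((9/K + K/K) - K) = -2*((9/K + 1) - K) = -2*((1 + 9/K) - K) = -2*(1 - K + 9/K) = -2 - 18/K + 2*K)
-3756323 - B(M(q(6, -4))) = -3756323 - (-2 - 18/81/2 + 2*(81/2)) = -3756323 - (-2 - 18*2/81 + 81) = -3756323 - (-2 - 4/9 + 81) = -3756323 - 1*707/9 = -3756323 - 707/9 = -33807614/9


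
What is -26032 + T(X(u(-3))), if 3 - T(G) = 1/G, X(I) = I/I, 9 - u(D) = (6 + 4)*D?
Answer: -26030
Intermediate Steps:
u(D) = 9 - 10*D (u(D) = 9 - (6 + 4)*D = 9 - 10*D)
X(I) = 1
T(G) = 3 - 1/G
-26032 + T(X(u(-3))) = -26032 + (3 - 1/1) = -26032 + (3 - 1*1) = -26032 + (3 - 1) = -26032 + 2 = -26030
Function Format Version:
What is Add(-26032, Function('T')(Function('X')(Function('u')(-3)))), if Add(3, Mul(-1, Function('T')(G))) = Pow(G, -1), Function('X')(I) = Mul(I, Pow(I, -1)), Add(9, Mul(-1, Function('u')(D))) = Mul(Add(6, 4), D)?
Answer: -26030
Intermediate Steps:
Function('u')(D) = Add(9, Mul(-10, D)) (Function('u')(D) = Add(9, Mul(-1, Mul(Add(6, 4), D))) = Add(9, Mul(-1, Mul(10, D))) = Add(9, Mul(-10, D)))
Function('X')(I) = 1
Function('T')(G) = Add(3, Mul(-1, Pow(G, -1)))
Add(-26032, Function('T')(Function('X')(Function('u')(-3)))) = Add(-26032, Add(3, Mul(-1, Pow(1, -1)))) = Add(-26032, Add(3, Mul(-1, 1))) = Add(-26032, Add(3, -1)) = Add(-26032, 2) = -26030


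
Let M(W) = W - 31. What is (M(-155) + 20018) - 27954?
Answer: -8122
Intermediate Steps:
M(W) = -31 + W
(M(-155) + 20018) - 27954 = ((-31 - 155) + 20018) - 27954 = (-186 + 20018) - 27954 = 19832 - 27954 = -8122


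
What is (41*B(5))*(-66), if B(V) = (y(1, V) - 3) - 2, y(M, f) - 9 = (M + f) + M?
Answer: -29766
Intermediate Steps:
y(M, f) = 9 + f + 2*M (y(M, f) = 9 + ((M + f) + M) = 9 + (f + 2*M) = 9 + f + 2*M)
B(V) = 6 + V (B(V) = ((9 + V + 2*1) - 3) - 2 = ((9 + V + 2) - 3) - 2 = ((11 + V) - 3) - 2 = (8 + V) - 2 = 6 + V)
(41*B(5))*(-66) = (41*(6 + 5))*(-66) = (41*11)*(-66) = 451*(-66) = -29766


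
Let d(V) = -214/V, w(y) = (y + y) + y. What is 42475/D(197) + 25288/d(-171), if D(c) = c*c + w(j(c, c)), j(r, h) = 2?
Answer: 16785477577/830641 ≈ 20208.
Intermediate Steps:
w(y) = 3*y (w(y) = 2*y + y = 3*y)
D(c) = 6 + c² (D(c) = c*c + 3*2 = c² + 6 = 6 + c²)
42475/D(197) + 25288/d(-171) = 42475/(6 + 197²) + 25288/((-214/(-171))) = 42475/(6 + 38809) + 25288/((-214*(-1/171))) = 42475/38815 + 25288/(214/171) = 42475*(1/38815) + 25288*(171/214) = 8495/7763 + 2162124/107 = 16785477577/830641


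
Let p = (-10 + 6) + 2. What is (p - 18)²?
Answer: 400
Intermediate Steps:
p = -2 (p = -4 + 2 = -2)
(p - 18)² = (-2 - 18)² = (-20)² = 400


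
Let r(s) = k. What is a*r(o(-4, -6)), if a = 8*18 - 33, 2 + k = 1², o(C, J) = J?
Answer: -111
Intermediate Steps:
k = -1 (k = -2 + 1² = -2 + 1 = -1)
r(s) = -1
a = 111 (a = 144 - 33 = 111)
a*r(o(-4, -6)) = 111*(-1) = -111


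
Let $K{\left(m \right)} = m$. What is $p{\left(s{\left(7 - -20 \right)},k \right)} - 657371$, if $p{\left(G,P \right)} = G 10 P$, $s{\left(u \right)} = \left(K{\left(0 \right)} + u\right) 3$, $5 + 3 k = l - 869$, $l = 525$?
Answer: $-751601$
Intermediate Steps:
$k = - \frac{349}{3}$ ($k = - \frac{5}{3} + \frac{525 - 869}{3} = - \frac{5}{3} + \frac{1}{3} \left(-344\right) = - \frac{5}{3} - \frac{344}{3} = - \frac{349}{3} \approx -116.33$)
$s{\left(u \right)} = 3 u$ ($s{\left(u \right)} = \left(0 + u\right) 3 = u 3 = 3 u$)
$p{\left(G,P \right)} = 10 G P$
$p{\left(s{\left(7 - -20 \right)},k \right)} - 657371 = 10 \cdot 3 \left(7 - -20\right) \left(- \frac{349}{3}\right) - 657371 = 10 \cdot 3 \left(7 + 20\right) \left(- \frac{349}{3}\right) - 657371 = 10 \cdot 3 \cdot 27 \left(- \frac{349}{3}\right) - 657371 = 10 \cdot 81 \left(- \frac{349}{3}\right) - 657371 = -94230 - 657371 = -751601$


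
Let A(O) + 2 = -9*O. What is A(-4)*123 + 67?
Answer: 4249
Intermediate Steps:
A(O) = -2 - 9*O
A(-4)*123 + 67 = (-2 - 9*(-4))*123 + 67 = (-2 + 36)*123 + 67 = 34*123 + 67 = 4182 + 67 = 4249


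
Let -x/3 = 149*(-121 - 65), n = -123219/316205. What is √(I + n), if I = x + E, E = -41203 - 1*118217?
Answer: I*√7626740713726845/316205 ≈ 276.19*I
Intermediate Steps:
n = -123219/316205 (n = -123219*1/316205 = -123219/316205 ≈ -0.38968)
x = 83142 (x = -447*(-121 - 65) = -447*(-186) = -3*(-27714) = 83142)
E = -159420 (E = -41203 - 118217 = -159420)
I = -76278 (I = 83142 - 159420 = -76278)
√(I + n) = √(-76278 - 123219/316205) = √(-24119608209/316205) = I*√7626740713726845/316205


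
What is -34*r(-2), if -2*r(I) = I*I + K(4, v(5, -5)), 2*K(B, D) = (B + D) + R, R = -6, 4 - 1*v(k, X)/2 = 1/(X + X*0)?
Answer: 612/5 ≈ 122.40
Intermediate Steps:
v(k, X) = 8 - 2/X (v(k, X) = 8 - 2/(X + X*0) = 8 - 2/(X + 0) = 8 - 2/X)
K(B, D) = -3 + B/2 + D/2 (K(B, D) = ((B + D) - 6)/2 = (-6 + B + D)/2 = -3 + B/2 + D/2)
r(I) = -8/5 - I**2/2 (r(I) = -(I*I + (-3 + (1/2)*4 + (8 - 2/(-5))/2))/2 = -(I**2 + (-3 + 2 + (8 - 2*(-1/5))/2))/2 = -(I**2 + (-3 + 2 + (8 + 2/5)/2))/2 = -(I**2 + (-3 + 2 + (1/2)*(42/5)))/2 = -(I**2 + (-3 + 2 + 21/5))/2 = -(I**2 + 16/5)/2 = -(16/5 + I**2)/2 = -8/5 - I**2/2)
-34*r(-2) = -34*(-8/5 - 1/2*(-2)**2) = -34*(-8/5 - 1/2*4) = -34*(-8/5 - 2) = -34*(-18/5) = 612/5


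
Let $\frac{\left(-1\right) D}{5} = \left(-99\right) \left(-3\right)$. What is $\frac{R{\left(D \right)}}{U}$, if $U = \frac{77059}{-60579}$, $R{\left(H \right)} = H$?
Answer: $\frac{89959815}{77059} \approx 1167.4$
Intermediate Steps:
$D = -1485$ ($D = - 5 \left(\left(-99\right) \left(-3\right)\right) = \left(-5\right) 297 = -1485$)
$U = - \frac{77059}{60579}$ ($U = 77059 \left(- \frac{1}{60579}\right) = - \frac{77059}{60579} \approx -1.272$)
$\frac{R{\left(D \right)}}{U} = - \frac{1485}{- \frac{77059}{60579}} = \left(-1485\right) \left(- \frac{60579}{77059}\right) = \frac{89959815}{77059}$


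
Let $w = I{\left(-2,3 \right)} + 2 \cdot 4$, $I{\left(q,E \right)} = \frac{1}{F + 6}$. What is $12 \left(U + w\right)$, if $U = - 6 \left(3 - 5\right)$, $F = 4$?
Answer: $\frac{1206}{5} \approx 241.2$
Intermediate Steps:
$U = 12$ ($U = \left(-6\right) \left(-2\right) = 12$)
$I{\left(q,E \right)} = \frac{1}{10}$ ($I{\left(q,E \right)} = \frac{1}{4 + 6} = \frac{1}{10}$)
$w = \frac{81}{10}$ ($w = \frac{1}{10} + 2 \cdot 4 = \frac{1}{10} + 8 = \frac{81}{10} \approx 8.1$)
$12 \left(U + w\right) = 12 \left(12 + \frac{81}{10}\right) = 12 \cdot \frac{201}{10} = \frac{1206}{5}$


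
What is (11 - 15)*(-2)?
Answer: 8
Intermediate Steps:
(11 - 15)*(-2) = -4*(-2) = 8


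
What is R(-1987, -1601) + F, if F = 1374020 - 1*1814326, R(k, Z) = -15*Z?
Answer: -416291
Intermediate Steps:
F = -440306 (F = 1374020 - 1814326 = -440306)
R(-1987, -1601) + F = -15*(-1601) - 440306 = 24015 - 440306 = -416291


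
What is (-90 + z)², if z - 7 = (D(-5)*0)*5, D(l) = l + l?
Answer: 6889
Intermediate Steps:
D(l) = 2*l
z = 7 (z = 7 + ((2*(-5))*0)*5 = 7 - 10*0*5 = 7 + 0*5 = 7 + 0 = 7)
(-90 + z)² = (-90 + 7)² = (-83)² = 6889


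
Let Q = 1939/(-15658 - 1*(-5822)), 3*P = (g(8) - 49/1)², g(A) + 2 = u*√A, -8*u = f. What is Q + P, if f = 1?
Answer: 51157697/59016 + 17*√2/2 ≈ 878.87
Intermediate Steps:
u = -⅛ (u = -⅛*1 = -⅛ ≈ -0.12500)
g(A) = -2 - √A/8
P = (-51 - √2/4)²/3 (P = ((-2 - √2/4) - 49/1)²/3 = ((-2 - √2/4) - 49*1)²/3 = ((-2 - √2/4) - 49)²/3 = (-51 - √2/4)²/3 ≈ 879.06)
Q = -1939/9836 (Q = 1939/(-15658 + 5822) = 1939/(-9836) = 1939*(-1/9836) = -1939/9836 ≈ -0.19713)
Q + P = -1939/9836 + (204 + √2)²/48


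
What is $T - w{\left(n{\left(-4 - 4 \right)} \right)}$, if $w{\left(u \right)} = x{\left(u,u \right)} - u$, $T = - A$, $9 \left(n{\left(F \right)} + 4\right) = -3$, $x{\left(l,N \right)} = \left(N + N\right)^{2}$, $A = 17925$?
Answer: $- \frac{162040}{9} \approx -18004.0$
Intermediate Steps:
$x{\left(l,N \right)} = 4 N^{2}$ ($x{\left(l,N \right)} = \left(2 N\right)^{2} = 4 N^{2}$)
$n{\left(F \right)} = - \frac{13}{3}$ ($n{\left(F \right)} = -4 + \frac{1}{9} \left(-3\right) = -4 - \frac{1}{3} = - \frac{13}{3}$)
$T = -17925$ ($T = \left(-1\right) 17925 = -17925$)
$w{\left(u \right)} = - u + 4 u^{2}$ ($w{\left(u \right)} = 4 u^{2} - u = - u + 4 u^{2}$)
$T - w{\left(n{\left(-4 - 4 \right)} \right)} = -17925 - - \frac{13 \left(-1 + 4 \left(- \frac{13}{3}\right)\right)}{3} = -17925 - - \frac{13 \left(-1 - \frac{52}{3}\right)}{3} = -17925 - \left(- \frac{13}{3}\right) \left(- \frac{55}{3}\right) = -17925 - \frac{715}{9} = - \frac{162040}{9}$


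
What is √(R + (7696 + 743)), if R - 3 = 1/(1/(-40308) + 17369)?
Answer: 5*√165515042918394851862/700109651 ≈ 91.880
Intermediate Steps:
R = 2100369261/700109651 (R = 3 + 1/(1/(-40308) + 17369) = 3 + 1/(-1/40308 + 17369) = 3 + 1/(700109651/40308) = 3 + 40308/700109651 = 2100369261/700109651 ≈ 3.0001)
√(R + (7696 + 743)) = √(2100369261/700109651 + (7696 + 743)) = √(2100369261/700109651 + 8439) = √(5910325714050/700109651) = 5*√165515042918394851862/700109651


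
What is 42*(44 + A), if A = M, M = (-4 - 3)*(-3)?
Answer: 2730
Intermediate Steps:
M = 21 (M = -7*(-3) = 21)
A = 21
42*(44 + A) = 42*(44 + 21) = 42*65 = 2730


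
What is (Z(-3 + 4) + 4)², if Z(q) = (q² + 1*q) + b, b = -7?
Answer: 1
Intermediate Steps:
Z(q) = -7 + q + q² (Z(q) = (q² + 1*q) - 7 = (q² + q) - 7 = (q + q²) - 7 = -7 + q + q²)
(Z(-3 + 4) + 4)² = ((-7 + (-3 + 4) + (-3 + 4)²) + 4)² = ((-7 + 1 + 1²) + 4)² = ((-7 + 1 + 1) + 4)² = (-5 + 4)² = (-1)² = 1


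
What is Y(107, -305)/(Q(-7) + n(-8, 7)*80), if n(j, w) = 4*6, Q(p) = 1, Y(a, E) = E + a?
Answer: -198/1921 ≈ -0.10307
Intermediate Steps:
n(j, w) = 24
Y(107, -305)/(Q(-7) + n(-8, 7)*80) = (-305 + 107)/(1 + 24*80) = -198/(1 + 1920) = -198/1921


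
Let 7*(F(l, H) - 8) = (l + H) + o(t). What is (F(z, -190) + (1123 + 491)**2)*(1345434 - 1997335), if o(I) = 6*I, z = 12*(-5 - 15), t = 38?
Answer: -11887301304226/7 ≈ -1.6982e+12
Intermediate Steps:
z = -240 (z = 12*(-20) = -240)
F(l, H) = 284/7 + H/7 + l/7 (F(l, H) = 8 + ((l + H) + 6*38)/7 = 8 + ((H + l) + 228)/7 = 8 + (228 + H + l)/7 = 8 + (228/7 + H/7 + l/7) = 284/7 + H/7 + l/7)
(F(z, -190) + (1123 + 491)**2)*(1345434 - 1997335) = ((284/7 + (1/7)*(-190) + (1/7)*(-240)) + (1123 + 491)**2)*(1345434 - 1997335) = ((284/7 - 190/7 - 240/7) + 1614**2)*(-651901) = (-146/7 + 2604996)*(-651901) = (18234826/7)*(-651901) = -11887301304226/7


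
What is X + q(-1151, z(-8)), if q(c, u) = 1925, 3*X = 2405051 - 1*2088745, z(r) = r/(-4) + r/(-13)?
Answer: 322081/3 ≈ 1.0736e+5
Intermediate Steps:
z(r) = -17*r/52 (z(r) = r*(-¼) + r*(-1/13) = -r/4 - r/13 = -17*r/52)
X = 316306/3 (X = (2405051 - 1*2088745)/3 = (2405051 - 2088745)/3 = (⅓)*316306 = 316306/3 ≈ 1.0544e+5)
X + q(-1151, z(-8)) = 316306/3 + 1925 = 322081/3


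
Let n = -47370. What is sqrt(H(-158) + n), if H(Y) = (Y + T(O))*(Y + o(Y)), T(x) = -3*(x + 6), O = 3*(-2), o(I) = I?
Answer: sqrt(2558) ≈ 50.577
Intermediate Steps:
O = -6
T(x) = -18 - 3*x (T(x) = -3*(6 + x) = -18 - 3*x)
H(Y) = 2*Y**2 (H(Y) = (Y + (-18 - 3*(-6)))*(Y + Y) = (Y + (-18 + 18))*(2*Y) = (Y + 0)*(2*Y) = Y*(2*Y) = 2*Y**2)
sqrt(H(-158) + n) = sqrt(2*(-158)**2 - 47370) = sqrt(2*24964 - 47370) = sqrt(49928 - 47370) = sqrt(2558)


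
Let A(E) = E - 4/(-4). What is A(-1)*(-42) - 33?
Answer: -33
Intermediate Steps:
A(E) = 1 + E (A(E) = E - 4*(-1)/4 = E - 1*(-1) = E + 1 = 1 + E)
A(-1)*(-42) - 33 = (1 - 1)*(-42) - 33 = 0*(-42) - 33 = 0 - 33 = -33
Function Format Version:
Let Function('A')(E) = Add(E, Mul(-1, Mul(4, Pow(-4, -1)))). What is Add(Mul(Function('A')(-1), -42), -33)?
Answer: -33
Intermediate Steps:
Function('A')(E) = Add(1, E) (Function('A')(E) = Add(E, Mul(-1, Mul(4, Rational(-1, 4)))) = Add(E, Mul(-1, -1)) = Add(E, 1) = Add(1, E))
Add(Mul(Function('A')(-1), -42), -33) = Add(Mul(Add(1, -1), -42), -33) = Add(Mul(0, -42), -33) = Add(0, -33) = -33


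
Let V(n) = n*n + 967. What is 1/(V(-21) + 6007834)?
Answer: 1/6009242 ≈ 1.6641e-7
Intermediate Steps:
V(n) = 967 + n² (V(n) = n² + 967 = 967 + n²)
1/(V(-21) + 6007834) = 1/((967 + (-21)²) + 6007834) = 1/((967 + 441) + 6007834) = 1/(1408 + 6007834) = 1/6009242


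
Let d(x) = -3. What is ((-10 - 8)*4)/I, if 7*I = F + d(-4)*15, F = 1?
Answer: 126/11 ≈ 11.455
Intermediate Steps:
I = -44/7 (I = (1 - 3*15)/7 = (1 - 45)/7 = (1/7)*(-44) = -44/7 ≈ -6.2857)
((-10 - 8)*4)/I = ((-10 - 8)*4)/(-44/7) = -18*4*(-7/44) = -72*(-7/44) = 126/11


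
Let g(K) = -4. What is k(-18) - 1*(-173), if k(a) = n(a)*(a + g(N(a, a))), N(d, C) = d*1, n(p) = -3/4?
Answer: 379/2 ≈ 189.50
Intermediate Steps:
n(p) = -3/4 (n(p) = -3*1/4 = -3/4)
N(d, C) = d
k(a) = 3 - 3*a/4 (k(a) = -3*(a - 4)/4 = -3*(-4 + a)/4 = 3 - 3*a/4)
k(-18) - 1*(-173) = (3 - 3/4*(-18)) - 1*(-173) = (3 + 27/2) + 173 = 33/2 + 173 = 379/2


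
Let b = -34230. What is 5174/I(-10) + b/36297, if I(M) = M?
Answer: -31357163/60495 ≈ -518.34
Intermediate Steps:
5174/I(-10) + b/36297 = 5174/(-10) - 34230/36297 = 5174*(-⅒) - 34230*1/36297 = -2587/5 - 11410/12099 = -31357163/60495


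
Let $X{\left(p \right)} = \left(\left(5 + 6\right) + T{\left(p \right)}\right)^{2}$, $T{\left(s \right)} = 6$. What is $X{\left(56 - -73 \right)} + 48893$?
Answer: $49182$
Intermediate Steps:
$X{\left(p \right)} = 289$ ($X{\left(p \right)} = \left(\left(5 + 6\right) + 6\right)^{2} = \left(11 + 6\right)^{2} = 17^{2} = 289$)
$X{\left(56 - -73 \right)} + 48893 = 289 + 48893 = 49182$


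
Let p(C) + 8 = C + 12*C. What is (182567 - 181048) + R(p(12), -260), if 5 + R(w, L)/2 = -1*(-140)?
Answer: 1789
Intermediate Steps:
p(C) = -8 + 13*C (p(C) = -8 + (C + 12*C) = -8 + 13*C)
R(w, L) = 270 (R(w, L) = -10 + 2*(-1*(-140)) = -10 + 2*140 = -10 + 280 = 270)
(182567 - 181048) + R(p(12), -260) = (182567 - 181048) + 270 = 1519 + 270 = 1789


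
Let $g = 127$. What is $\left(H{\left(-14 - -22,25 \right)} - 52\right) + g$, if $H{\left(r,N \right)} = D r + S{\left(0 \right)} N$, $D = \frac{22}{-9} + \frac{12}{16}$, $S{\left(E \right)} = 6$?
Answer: $\frac{1903}{9} \approx 211.44$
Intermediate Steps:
$D = - \frac{61}{36}$ ($D = 22 \left(- \frac{1}{9}\right) + 12 \cdot \frac{1}{16} = - \frac{22}{9} + \frac{3}{4} = - \frac{61}{36} \approx -1.6944$)
$H{\left(r,N \right)} = 6 N - \frac{61 r}{36}$ ($H{\left(r,N \right)} = - \frac{61 r}{36} + 6 N = 6 N - \frac{61 r}{36}$)
$\left(H{\left(-14 - -22,25 \right)} - 52\right) + g = \left(\left(6 \cdot 25 - \frac{61 \left(-14 - -22\right)}{36}\right) - 52\right) + 127 = \left(\left(150 - \frac{61 \left(-14 + 22\right)}{36}\right) - 52\right) + 127 = \left(\left(150 - \frac{122}{9}\right) - 52\right) + 127 = \left(\frac{1228}{9} - 52\right) + 127 = \frac{760}{9} + 127 = \frac{1903}{9}$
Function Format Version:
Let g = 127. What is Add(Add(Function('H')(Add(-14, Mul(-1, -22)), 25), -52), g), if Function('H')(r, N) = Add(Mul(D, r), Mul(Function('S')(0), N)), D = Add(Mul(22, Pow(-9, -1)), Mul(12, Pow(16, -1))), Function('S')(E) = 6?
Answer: Rational(1903, 9) ≈ 211.44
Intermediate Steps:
D = Rational(-61, 36) (D = Add(Mul(22, Rational(-1, 9)), Mul(12, Rational(1, 16))) = Add(Rational(-22, 9), Rational(3, 4)) = Rational(-61, 36) ≈ -1.6944)
Function('H')(r, N) = Add(Mul(6, N), Mul(Rational(-61, 36), r)) (Function('H')(r, N) = Add(Mul(Rational(-61, 36), r), Mul(6, N)) = Add(Mul(6, N), Mul(Rational(-61, 36), r)))
Add(Add(Function('H')(Add(-14, Mul(-1, -22)), 25), -52), g) = Add(Add(Add(Mul(6, 25), Mul(Rational(-61, 36), Add(-14, Mul(-1, -22)))), -52), 127) = Add(Add(Add(150, Mul(Rational(-61, 36), Add(-14, 22))), -52), 127) = Add(Add(Add(150, Mul(Rational(-61, 36), 8)), -52), 127) = Add(Add(Add(150, Rational(-122, 9)), -52), 127) = Add(Add(Rational(1228, 9), -52), 127) = Add(Rational(760, 9), 127) = Rational(1903, 9)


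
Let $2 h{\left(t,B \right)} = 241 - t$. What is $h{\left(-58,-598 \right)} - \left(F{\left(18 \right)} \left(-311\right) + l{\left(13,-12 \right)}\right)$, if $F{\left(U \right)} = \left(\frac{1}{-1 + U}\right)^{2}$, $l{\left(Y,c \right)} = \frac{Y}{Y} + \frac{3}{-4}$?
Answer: $\frac{173777}{1156} \approx 150.33$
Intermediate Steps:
$l{\left(Y,c \right)} = \frac{1}{4}$ ($l{\left(Y,c \right)} = 1 + 3 \left(- \frac{1}{4}\right) = 1 - \frac{3}{4} = \frac{1}{4}$)
$h{\left(t,B \right)} = \frac{241}{2} - \frac{t}{2}$ ($h{\left(t,B \right)} = \frac{241 - t}{2} = \frac{241}{2} - \frac{t}{2}$)
$F{\left(U \right)} = \frac{1}{\left(-1 + U\right)^{2}}$
$h{\left(-58,-598 \right)} - \left(F{\left(18 \right)} \left(-311\right) + l{\left(13,-12 \right)}\right) = \left(\frac{241}{2} - -29\right) - \left(\frac{1}{\left(-1 + 18\right)^{2}} \left(-311\right) + \frac{1}{4}\right) = \left(\frac{241}{2} + 29\right) - \left(\frac{1}{289} \left(-311\right) + \frac{1}{4}\right) = \frac{299}{2} - \left(\frac{1}{289} \left(-311\right) + \frac{1}{4}\right) = \frac{299}{2} - \left(- \frac{311}{289} + \frac{1}{4}\right) = \frac{299}{2} - - \frac{955}{1156} = \frac{299}{2} + \frac{955}{1156} = \frac{173777}{1156}$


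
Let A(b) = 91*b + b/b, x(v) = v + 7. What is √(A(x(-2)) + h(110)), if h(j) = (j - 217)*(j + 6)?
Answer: 14*I*√61 ≈ 109.34*I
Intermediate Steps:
x(v) = 7 + v
h(j) = (-217 + j)*(6 + j)
A(b) = 1 + 91*b (A(b) = 91*b + 1 = 1 + 91*b)
√(A(x(-2)) + h(110)) = √((1 + 91*(7 - 2)) + (-1302 + 110² - 211*110)) = √((1 + 91*5) + (-1302 + 12100 - 23210)) = √((1 + 455) - 12412) = √(456 - 12412) = √(-11956) = 14*I*√61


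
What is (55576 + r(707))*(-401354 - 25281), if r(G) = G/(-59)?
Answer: -1398627707895/59 ≈ -2.3706e+10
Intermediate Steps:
r(G) = -G/59 (r(G) = G*(-1/59) = -G/59)
(55576 + r(707))*(-401354 - 25281) = (55576 - 1/59*707)*(-401354 - 25281) = (55576 - 707/59)*(-426635) = (3278277/59)*(-426635) = -1398627707895/59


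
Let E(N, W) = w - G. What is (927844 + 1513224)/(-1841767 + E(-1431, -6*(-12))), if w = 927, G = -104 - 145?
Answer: -2441068/1840591 ≈ -1.3262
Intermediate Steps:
G = -249
E(N, W) = 1176 (E(N, W) = 927 - 1*(-249) = 927 + 249 = 1176)
(927844 + 1513224)/(-1841767 + E(-1431, -6*(-12))) = (927844 + 1513224)/(-1841767 + 1176) = 2441068/(-1840591) = 2441068*(-1/1840591) = -2441068/1840591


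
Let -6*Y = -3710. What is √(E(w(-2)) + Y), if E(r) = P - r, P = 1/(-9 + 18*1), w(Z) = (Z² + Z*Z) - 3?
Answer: √5521/3 ≈ 24.768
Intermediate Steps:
Y = 1855/3 (Y = -⅙*(-3710) = 1855/3 ≈ 618.33)
w(Z) = -3 + 2*Z² (w(Z) = (Z² + Z²) - 3 = 2*Z² - 3 = -3 + 2*Z²)
P = ⅑ (P = 1/(-9 + 18) = 1/9 = ⅑ ≈ 0.11111)
E(r) = ⅑ - r
√(E(w(-2)) + Y) = √((⅑ - (-3 + 2*(-2)²)) + 1855/3) = √((⅑ - (-3 + 2*4)) + 1855/3) = √((⅑ - (-3 + 8)) + 1855/3) = √((⅑ - 1*5) + 1855/3) = √((⅑ - 5) + 1855/3) = √(-44/9 + 1855/3) = √(5521/9) = √5521/3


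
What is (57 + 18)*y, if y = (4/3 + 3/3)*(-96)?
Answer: -16800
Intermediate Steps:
y = -224 (y = (4*(⅓) + 3*(⅓))*(-96) = (4/3 + 1)*(-96) = (7/3)*(-96) = -224)
(57 + 18)*y = (57 + 18)*(-224) = 75*(-224) = -16800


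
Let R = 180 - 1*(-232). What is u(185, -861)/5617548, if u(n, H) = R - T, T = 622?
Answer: -35/936258 ≈ -3.7383e-5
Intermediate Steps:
R = 412 (R = 180 + 232 = 412)
u(n, H) = -210 (u(n, H) = 412 - 1*622 = 412 - 622 = -210)
u(185, -861)/5617548 = -210/5617548 = -210*1/5617548 = -35/936258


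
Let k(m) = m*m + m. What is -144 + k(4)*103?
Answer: 1916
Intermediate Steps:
k(m) = m + m² (k(m) = m² + m = m + m²)
-144 + k(4)*103 = -144 + (4*(1 + 4))*103 = -144 + (4*5)*103 = -144 + 20*103 = -144 + 2060 = 1916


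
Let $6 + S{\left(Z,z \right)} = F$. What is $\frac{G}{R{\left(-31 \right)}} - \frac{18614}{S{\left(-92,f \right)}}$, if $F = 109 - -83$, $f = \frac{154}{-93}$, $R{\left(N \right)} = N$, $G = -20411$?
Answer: $\frac{51926}{93} \approx 558.34$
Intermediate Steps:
$f = - \frac{154}{93}$ ($f = 154 \left(- \frac{1}{93}\right) = - \frac{154}{93} \approx -1.6559$)
$F = 192$ ($F = 109 + 83 = 192$)
$S{\left(Z,z \right)} = 186$ ($S{\left(Z,z \right)} = -6 + 192 = 186$)
$\frac{G}{R{\left(-31 \right)}} - \frac{18614}{S{\left(-92,f \right)}} = - \frac{20411}{-31} - \frac{18614}{186} = \left(-20411\right) \left(- \frac{1}{31}\right) - \frac{9307}{93} = \frac{20411}{31} - \frac{9307}{93} = \frac{51926}{93}$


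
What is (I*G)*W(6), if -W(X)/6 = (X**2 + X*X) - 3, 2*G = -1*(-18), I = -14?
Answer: 52164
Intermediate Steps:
G = 9 (G = (-1*(-18))/2 = (1/2)*18 = 9)
W(X) = 18 - 12*X**2 (W(X) = -6*((X**2 + X*X) - 3) = -6*((X**2 + X**2) - 3) = -6*(2*X**2 - 3) = -6*(-3 + 2*X**2) = 18 - 12*X**2)
(I*G)*W(6) = (-14*9)*(18 - 12*6**2) = -126*(18 - 12*36) = -126*(18 - 432) = -126*(-414) = 52164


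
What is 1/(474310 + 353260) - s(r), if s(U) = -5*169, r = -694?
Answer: 699296651/827570 ≈ 845.00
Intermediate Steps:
s(U) = -845
1/(474310 + 353260) - s(r) = 1/(474310 + 353260) - 1*(-845) = 1/827570 + 845 = 699296651/827570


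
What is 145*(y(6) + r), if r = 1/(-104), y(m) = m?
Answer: 90335/104 ≈ 868.61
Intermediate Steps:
r = -1/104 ≈ -0.0096154
145*(y(6) + r) = 145*(6 - 1/104) = 145*(623/104) = 90335/104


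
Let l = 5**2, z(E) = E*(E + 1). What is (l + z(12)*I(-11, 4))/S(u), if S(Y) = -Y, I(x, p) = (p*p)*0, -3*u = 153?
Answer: 25/51 ≈ 0.49020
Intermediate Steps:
u = -51 (u = -1/3*153 = -51)
z(E) = E*(1 + E)
I(x, p) = 0 (I(x, p) = p**2*0 = 0)
l = 25
(l + z(12)*I(-11, 4))/S(u) = (25 + (12*(1 + 12))*0)/((-1*(-51))) = (25 + (12*13)*0)/51 = (25 + 156*0)*(1/51) = (25 + 0)*(1/51) = 25*(1/51) = 25/51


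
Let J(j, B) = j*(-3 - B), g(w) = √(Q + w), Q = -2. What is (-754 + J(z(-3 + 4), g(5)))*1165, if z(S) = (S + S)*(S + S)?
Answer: -892390 - 4660*√3 ≈ -9.0046e+5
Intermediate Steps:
g(w) = √(-2 + w)
z(S) = 4*S² (z(S) = (2*S)*(2*S) = 4*S²)
(-754 + J(z(-3 + 4), g(5)))*1165 = (-754 - 4*(-3 + 4)²*(3 + √(-2 + 5)))*1165 = (-754 - 4*1²*(3 + √3))*1165 = (-754 - 4*1*(3 + √3))*1165 = (-754 - 1*4*(3 + √3))*1165 = (-754 + (-12 - 4*√3))*1165 = (-766 - 4*√3)*1165 = -892390 - 4660*√3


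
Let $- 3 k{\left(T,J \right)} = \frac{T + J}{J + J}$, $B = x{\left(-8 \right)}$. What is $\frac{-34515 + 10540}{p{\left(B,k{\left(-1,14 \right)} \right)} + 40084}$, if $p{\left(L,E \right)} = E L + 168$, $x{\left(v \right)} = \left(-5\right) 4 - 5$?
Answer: $- \frac{2013900}{3381493} \approx -0.59557$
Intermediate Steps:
$x{\left(v \right)} = -25$ ($x{\left(v \right)} = -20 - 5 = -25$)
$B = -25$
$k{\left(T,J \right)} = - \frac{J + T}{6 J}$ ($k{\left(T,J \right)} = - \frac{\left(T + J\right) \frac{1}{J + J}}{3} = - \frac{\left(J + T\right) \frac{1}{2 J}}{3} = - \frac{\frac{1}{2} \frac{1}{J} \left(J + T\right)}{3} = - \frac{J + T}{6 J}$)
$p{\left(L,E \right)} = 168 + E L$
$\frac{-34515 + 10540}{p{\left(B,k{\left(-1,14 \right)} \right)} + 40084} = \frac{-34515 + 10540}{\left(168 + \frac{\left(-1\right) 14 - -1}{6 \cdot 14} \left(-25\right)\right) + 40084} = - \frac{23975}{\left(168 + \frac{1}{6} \cdot \frac{1}{14} \left(-14 + 1\right) \left(-25\right)\right) + 40084} = - \frac{23975}{\left(168 + \frac{1}{6} \cdot \frac{1}{14} \left(-13\right) \left(-25\right)\right) + 40084} = - \frac{23975}{\left(168 - - \frac{325}{84}\right) + 40084} = - \frac{23975}{\left(168 + \frac{325}{84}\right) + 40084} = - \frac{23975}{\frac{14437}{84} + 40084} = - \frac{23975}{\frac{3381493}{84}} = \left(-23975\right) \frac{84}{3381493} = - \frac{2013900}{3381493}$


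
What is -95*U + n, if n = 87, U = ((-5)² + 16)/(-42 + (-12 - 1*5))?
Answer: 9028/59 ≈ 153.02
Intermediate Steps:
U = -41/59 (U = (25 + 16)/(-42 + (-12 - 5)) = 41/(-42 - 17) = 41/(-59) = 41*(-1/59) = -41/59 ≈ -0.69491)
-95*U + n = -95*(-41/59) + 87 = 3895/59 + 87 = 9028/59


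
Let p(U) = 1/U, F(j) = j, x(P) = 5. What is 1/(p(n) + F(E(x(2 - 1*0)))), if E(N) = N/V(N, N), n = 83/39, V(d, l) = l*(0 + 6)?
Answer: 498/317 ≈ 1.5710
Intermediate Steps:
V(d, l) = 6*l (V(d, l) = l*6 = 6*l)
n = 83/39 (n = 83*(1/39) = 83/39 ≈ 2.1282)
E(N) = ⅙ (E(N) = N/((6*N)) = N*(1/(6*N)) = ⅙)
1/(p(n) + F(E(x(2 - 1*0)))) = 1/(1/(83/39) + ⅙) = 1/(39/83 + ⅙) = 1/(317/498) = 498/317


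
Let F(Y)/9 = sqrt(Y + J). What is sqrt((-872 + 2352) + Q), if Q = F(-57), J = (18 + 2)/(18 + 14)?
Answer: sqrt(5920 + 9*I*sqrt(902))/2 ≈ 38.481 + 0.87803*I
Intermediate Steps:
J = 5/8 (J = 20/32 = 20*(1/32) = 5/8 ≈ 0.62500)
F(Y) = 9*sqrt(5/8 + Y) (F(Y) = 9*sqrt(Y + 5/8) = 9*sqrt(5/8 + Y))
Q = 9*I*sqrt(902)/4 (Q = 9*sqrt(10 + 16*(-57))/4 = 9*sqrt(10 - 912)/4 = 9*sqrt(-902)/4 = 9*(I*sqrt(902))/4 = 9*I*sqrt(902)/4 ≈ 67.575*I)
sqrt((-872 + 2352) + Q) = sqrt((-872 + 2352) + 9*I*sqrt(902)/4) = sqrt(1480 + 9*I*sqrt(902)/4)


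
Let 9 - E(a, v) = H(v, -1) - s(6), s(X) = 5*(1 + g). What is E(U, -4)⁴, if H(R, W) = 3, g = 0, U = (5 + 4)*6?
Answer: 14641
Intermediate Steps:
U = 54 (U = 9*6 = 54)
s(X) = 5 (s(X) = 5*(1 + 0) = 5*1 = 5)
E(a, v) = 11 (E(a, v) = 9 - (3 - 1*5) = 9 - (3 - 5) = 9 - 1*(-2) = 9 + 2 = 11)
E(U, -4)⁴ = 11⁴ = 14641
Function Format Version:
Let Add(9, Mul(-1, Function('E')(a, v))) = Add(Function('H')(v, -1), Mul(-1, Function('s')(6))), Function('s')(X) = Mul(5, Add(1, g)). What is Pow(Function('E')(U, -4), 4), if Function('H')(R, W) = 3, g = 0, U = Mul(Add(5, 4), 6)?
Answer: 14641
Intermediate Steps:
U = 54 (U = Mul(9, 6) = 54)
Function('s')(X) = 5 (Function('s')(X) = Mul(5, Add(1, 0)) = Mul(5, 1) = 5)
Function('E')(a, v) = 11 (Function('E')(a, v) = Add(9, Mul(-1, Add(3, Mul(-1, 5)))) = Add(9, Mul(-1, Add(3, -5))) = Add(9, Mul(-1, -2)) = Add(9, 2) = 11)
Pow(Function('E')(U, -4), 4) = Pow(11, 4) = 14641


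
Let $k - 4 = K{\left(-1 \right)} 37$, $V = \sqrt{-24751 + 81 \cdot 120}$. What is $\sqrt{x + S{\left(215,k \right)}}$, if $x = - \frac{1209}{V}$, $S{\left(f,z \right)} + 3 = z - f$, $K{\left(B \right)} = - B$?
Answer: $\frac{\sqrt{-39989780097 + 18172479 i \sqrt{15031}}}{15031} \approx 0.37047 + 13.309 i$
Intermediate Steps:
$V = i \sqrt{15031}$ ($V = \sqrt{-24751 + 9720} = \sqrt{-15031} = i \sqrt{15031} \approx 122.6 i$)
$k = 41$ ($k = 4 + \left(-1\right) \left(-1\right) 37 = 4 + 1 \cdot 37 = 4 + 37 = 41$)
$S{\left(f,z \right)} = -3 + z - f$ ($S{\left(f,z \right)} = -3 - \left(f - z\right) = -3 + z - f$)
$x = \frac{1209 i \sqrt{15031}}{15031}$ ($x = - \frac{1209}{i \sqrt{15031}} = - 1209 \left(- \frac{i \sqrt{15031}}{15031}\right) = \frac{1209 i \sqrt{15031}}{15031} \approx 9.8613 i$)
$\sqrt{x + S{\left(215,k \right)}} = \sqrt{\frac{1209 i \sqrt{15031}}{15031} - 177} = \sqrt{-177 + \frac{1209 i \sqrt{15031}}{15031}}$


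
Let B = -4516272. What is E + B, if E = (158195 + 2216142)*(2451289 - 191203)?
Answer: 5366201296710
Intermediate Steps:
E = 5366205812982 (E = 2374337*2260086 = 5366205812982)
E + B = 5366205812982 - 4516272 = 5366201296710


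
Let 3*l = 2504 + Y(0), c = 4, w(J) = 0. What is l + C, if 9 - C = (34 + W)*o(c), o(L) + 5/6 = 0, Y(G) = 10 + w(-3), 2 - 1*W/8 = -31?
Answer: 3286/3 ≈ 1095.3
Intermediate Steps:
W = 264 (W = 16 - 8*(-31) = 16 + 248 = 264)
Y(G) = 10 (Y(G) = 10 + 0 = 10)
o(L) = -5/6 (o(L) = -5/6 + 0 = -5/6)
C = 772/3 (C = 9 - (34 + 264)*(-5)/6 = 9 - 298*(-5)/6 = 9 - 1*(-745/3) = 9 + 745/3 = 772/3 ≈ 257.33)
l = 838 (l = (2504 + 10)/3 = (1/3)*2514 = 838)
l + C = 838 + 772/3 = 3286/3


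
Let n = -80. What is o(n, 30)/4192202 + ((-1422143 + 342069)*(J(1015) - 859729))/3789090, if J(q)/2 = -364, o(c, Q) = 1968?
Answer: 324671105148601363/1323719223015 ≈ 2.4527e+5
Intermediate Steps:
J(q) = -728 (J(q) = 2*(-364) = -728)
o(n, 30)/4192202 + ((-1422143 + 342069)*(J(1015) - 859729))/3789090 = 1968/4192202 + ((-1422143 + 342069)*(-728 - 859729))/3789090 = 1968*(1/4192202) - 1080074*(-860457)*(1/3789090) = 984/2096101 + 929357233818*(1/3789090) = 984/2096101 + 154892872303/631515 = 324671105148601363/1323719223015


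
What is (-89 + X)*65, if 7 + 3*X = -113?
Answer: -8385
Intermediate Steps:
X = -40 (X = -7/3 + (1/3)*(-113) = -7/3 - 113/3 = -40)
(-89 + X)*65 = (-89 - 40)*65 = -129*65 = -8385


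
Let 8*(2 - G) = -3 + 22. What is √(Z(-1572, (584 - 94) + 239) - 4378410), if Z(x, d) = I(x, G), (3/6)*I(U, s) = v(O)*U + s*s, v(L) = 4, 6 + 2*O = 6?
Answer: I*√281023086/8 ≈ 2095.5*I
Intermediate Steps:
O = 0 (O = -3 + (½)*6 = -3 + 3 = 0)
G = -3/8 (G = 2 - (-3 + 22)/8 = 2 - ⅛*19 = 2 - 19/8 = -3/8 ≈ -0.37500)
I(U, s) = 2*s² + 8*U (I(U, s) = 2*(4*U + s*s) = 2*(4*U + s²) = 2*(s² + 4*U) = 2*s² + 8*U)
Z(x, d) = 9/32 + 8*x (Z(x, d) = 2*(-3/8)² + 8*x = 2*(9/64) + 8*x = 9/32 + 8*x)
√(Z(-1572, (584 - 94) + 239) - 4378410) = √((9/32 + 8*(-1572)) - 4378410) = √((9/32 - 12576) - 4378410) = √(-402423/32 - 4378410) = √(-140511543/32) = I*√281023086/8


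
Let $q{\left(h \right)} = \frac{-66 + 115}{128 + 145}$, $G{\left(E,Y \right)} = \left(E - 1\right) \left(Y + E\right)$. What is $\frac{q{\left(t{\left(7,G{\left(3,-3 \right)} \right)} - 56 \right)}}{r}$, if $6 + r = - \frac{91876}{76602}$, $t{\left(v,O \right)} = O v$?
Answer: $- \frac{12767}{512096} \approx -0.024931$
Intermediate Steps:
$G{\left(E,Y \right)} = \left(-1 + E\right) \left(E + Y\right)$
$q{\left(h \right)} = \frac{7}{39}$ ($q{\left(h \right)} = \frac{49}{273} = 49 \cdot \frac{1}{273} = \frac{7}{39}$)
$r = - \frac{275744}{38301}$ ($r = -6 - \frac{91876}{76602} = -6 - \frac{45938}{38301} = - \frac{275744}{38301} \approx -7.1994$)
$\frac{q{\left(t{\left(7,G{\left(3,-3 \right)} \right)} - 56 \right)}}{r} = \frac{7}{39 \left(- \frac{275744}{38301}\right)} = \frac{7}{39} \left(- \frac{38301}{275744}\right) = - \frac{12767}{512096}$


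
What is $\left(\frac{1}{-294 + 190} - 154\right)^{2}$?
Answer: $\frac{256544289}{10816} \approx 23719.0$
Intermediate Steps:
$\left(\frac{1}{-294 + 190} - 154\right)^{2} = \left(\frac{1}{-104} - 154\right)^{2} = \left(- \frac{1}{104} - 154\right)^{2} = \left(- \frac{16017}{104}\right)^{2} = \frac{256544289}{10816}$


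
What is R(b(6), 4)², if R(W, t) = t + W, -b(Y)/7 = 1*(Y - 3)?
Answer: 289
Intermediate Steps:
b(Y) = 21 - 7*Y (b(Y) = -7*(Y - 3) = -7*(-3 + Y) = 21 - 7*Y)
R(W, t) = W + t
R(b(6), 4)² = ((21 - 7*6) + 4)² = ((21 - 42) + 4)² = (-21 + 4)² = (-17)² = 289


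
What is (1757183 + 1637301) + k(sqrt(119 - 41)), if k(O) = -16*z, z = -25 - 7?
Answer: 3394996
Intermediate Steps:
z = -32
k(O) = 512 (k(O) = -16*(-32) = 512)
(1757183 + 1637301) + k(sqrt(119 - 41)) = (1757183 + 1637301) + 512 = 3394484 + 512 = 3394996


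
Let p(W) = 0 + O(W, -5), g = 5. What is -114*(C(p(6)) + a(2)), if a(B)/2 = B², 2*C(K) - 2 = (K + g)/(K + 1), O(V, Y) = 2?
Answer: -1159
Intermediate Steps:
p(W) = 2 (p(W) = 0 + 2 = 2)
C(K) = 1 + (5 + K)/(2*(1 + K)) (C(K) = 1 + ((K + 5)/(K + 1))/2 = 1 + ((5 + K)/(1 + K))/2 = 1 + (5 + K)/(2*(1 + K)))
a(B) = 2*B²
-114*(C(p(6)) + a(2)) = -114*((7 + 3*2)/(2*(1 + 2)) + 2*2²) = -114*((½)*(7 + 6)/3 + 2*4) = -114*((½)*(⅓)*13 + 8) = -114*(13/6 + 8) = -114*61/6 = -1159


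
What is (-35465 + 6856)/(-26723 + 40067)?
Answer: -28609/13344 ≈ -2.1440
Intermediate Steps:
(-35465 + 6856)/(-26723 + 40067) = -28609/13344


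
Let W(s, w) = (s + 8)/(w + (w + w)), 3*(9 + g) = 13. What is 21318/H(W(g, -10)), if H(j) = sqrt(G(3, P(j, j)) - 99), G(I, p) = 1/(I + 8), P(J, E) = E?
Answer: -627*I*sqrt(187)/4 ≈ -2143.5*I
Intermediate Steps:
G(I, p) = 1/(8 + I)
g = -14/3 (g = -9 + (1/3)*13 = -9 + 13/3 = -14/3 ≈ -4.6667)
W(s, w) = (8 + s)/(3*w) (W(s, w) = (8 + s)/(w + 2*w) = (8 + s)/((3*w)) = (8 + s)*(1/(3*w)) = (8 + s)/(3*w))
H(j) = 8*I*sqrt(187)/11 (H(j) = sqrt(1/(8 + 3) - 99) = sqrt(1/11 - 99) = sqrt(-1088/11) = 8*I*sqrt(187)/11)
21318/H(W(g, -10)) = 21318/((8*I*sqrt(187)/11)) = 21318*(-I*sqrt(187)/136) = -627*I*sqrt(187)/4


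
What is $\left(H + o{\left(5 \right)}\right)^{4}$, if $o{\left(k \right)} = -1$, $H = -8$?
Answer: $6561$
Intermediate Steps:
$\left(H + o{\left(5 \right)}\right)^{4} = \left(-8 - 1\right)^{4} = \left(-9\right)^{4} = 6561$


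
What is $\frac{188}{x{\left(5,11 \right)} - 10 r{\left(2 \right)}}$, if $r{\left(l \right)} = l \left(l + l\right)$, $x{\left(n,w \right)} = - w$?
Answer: $- \frac{188}{91} \approx -2.0659$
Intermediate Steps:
$r{\left(l \right)} = 2 l^{2}$ ($r{\left(l \right)} = l 2 l = 2 l^{2}$)
$\frac{188}{x{\left(5,11 \right)} - 10 r{\left(2 \right)}} = \frac{188}{\left(-1\right) 11 - 10 \cdot 2 \cdot 2^{2}} = \frac{188}{-11 - 10 \cdot 2 \cdot 4} = \frac{188}{-11 - 80} = \frac{188}{-91} = 188 \left(- \frac{1}{91}\right) = - \frac{188}{91}$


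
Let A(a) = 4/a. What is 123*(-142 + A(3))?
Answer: -17302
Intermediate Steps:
123*(-142 + A(3)) = 123*(-142 + 4/3) = 123*(-422/3) = -17302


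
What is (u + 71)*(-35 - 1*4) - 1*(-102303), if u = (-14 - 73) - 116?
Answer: 107451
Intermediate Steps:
u = -203 (u = -87 - 116 = -203)
(u + 71)*(-35 - 1*4) - 1*(-102303) = (-203 + 71)*(-35 - 1*4) - 1*(-102303) = -132*(-35 - 4) + 102303 = -132*(-39) + 102303 = 5148 + 102303 = 107451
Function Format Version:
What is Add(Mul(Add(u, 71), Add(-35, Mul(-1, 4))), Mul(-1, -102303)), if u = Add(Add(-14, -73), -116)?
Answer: 107451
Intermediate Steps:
u = -203 (u = Add(-87, -116) = -203)
Add(Mul(Add(u, 71), Add(-35, Mul(-1, 4))), Mul(-1, -102303)) = Add(Mul(Add(-203, 71), Add(-35, Mul(-1, 4))), Mul(-1, -102303)) = Add(Mul(-132, Add(-35, -4)), 102303) = Add(Mul(-132, -39), 102303) = Add(5148, 102303) = 107451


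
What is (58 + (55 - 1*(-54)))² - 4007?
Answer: 23882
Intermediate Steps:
(58 + (55 - 1*(-54)))² - 4007 = (58 + (55 + 54))² - 4007 = (58 + 109)² - 4007 = 167² - 4007 = 27889 - 4007 = 23882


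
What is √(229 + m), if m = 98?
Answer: √327 ≈ 18.083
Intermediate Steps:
√(229 + m) = √(229 + 98) = √327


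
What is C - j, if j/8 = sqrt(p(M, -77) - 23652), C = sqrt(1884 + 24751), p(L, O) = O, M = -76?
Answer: sqrt(26635) - 8*I*sqrt(23729) ≈ 163.2 - 1232.3*I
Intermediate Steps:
C = sqrt(26635) ≈ 163.20
j = 8*I*sqrt(23729) (j = 8*sqrt(-77 - 23652) = 8*sqrt(-23729) = 8*(I*sqrt(23729)) = 8*I*sqrt(23729) ≈ 1232.3*I)
C - j = sqrt(26635) - 8*I*sqrt(23729)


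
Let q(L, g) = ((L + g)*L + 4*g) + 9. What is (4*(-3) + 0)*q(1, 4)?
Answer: -360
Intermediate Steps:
q(L, g) = 9 + 4*g + L*(L + g) (q(L, g) = (L*(L + g) + 4*g) + 9 = (4*g + L*(L + g)) + 9 = 9 + 4*g + L*(L + g))
(4*(-3) + 0)*q(1, 4) = (4*(-3) + 0)*(9 + 1² + 4*4 + 1*4) = (-12 + 0)*(9 + 1 + 16 + 4) = -12*30 = -360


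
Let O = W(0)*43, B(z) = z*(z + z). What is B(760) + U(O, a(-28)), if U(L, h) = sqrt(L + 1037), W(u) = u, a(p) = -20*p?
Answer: 1155200 + sqrt(1037) ≈ 1.1552e+6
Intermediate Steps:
B(z) = 2*z**2 (B(z) = z*(2*z) = 2*z**2)
O = 0 (O = 0*43 = 0)
U(L, h) = sqrt(1037 + L)
B(760) + U(O, a(-28)) = 2*760**2 + sqrt(1037 + 0) = 2*577600 + sqrt(1037) = 1155200 + sqrt(1037)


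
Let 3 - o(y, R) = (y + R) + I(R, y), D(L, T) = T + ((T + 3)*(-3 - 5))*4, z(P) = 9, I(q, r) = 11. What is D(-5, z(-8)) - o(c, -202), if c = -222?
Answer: -791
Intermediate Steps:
D(L, T) = -96 - 31*T (D(L, T) = T + ((3 + T)*(-8))*4 = T + (-24 - 8*T)*4 = T + (-96 - 32*T) = -96 - 31*T)
o(y, R) = -8 - R - y (o(y, R) = 3 - ((y + R) + 11) = 3 - ((R + y) + 11) = 3 - (11 + R + y) = 3 + (-11 - R - y) = -8 - R - y)
D(-5, z(-8)) - o(c, -202) = (-96 - 31*9) - (-8 - 1*(-202) - 1*(-222)) = (-96 - 279) - (-8 + 202 + 222) = -375 - 1*416 = -375 - 416 = -791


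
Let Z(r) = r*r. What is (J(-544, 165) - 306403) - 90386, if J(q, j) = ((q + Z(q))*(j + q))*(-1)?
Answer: 111556779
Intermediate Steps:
Z(r) = r**2
J(q, j) = -(j + q)*(q + q**2) (J(q, j) = ((q + q**2)*(j + q))*(-1) = ((j + q)*(q + q**2))*(-1) = -(j + q)*(q + q**2))
(J(-544, 165) - 306403) - 90386 = (-544*(-1*165 - 1*(-544) - 1*(-544)**2 - 1*165*(-544)) - 306403) - 90386 = (-544*(-165 + 544 - 1*295936 + 89760) - 306403) - 90386 = (-544*(-165 + 544 - 295936 + 89760) - 306403) - 90386 = (-544*(-205797) - 306403) - 90386 = (111953568 - 306403) - 90386 = 111647165 - 90386 = 111556779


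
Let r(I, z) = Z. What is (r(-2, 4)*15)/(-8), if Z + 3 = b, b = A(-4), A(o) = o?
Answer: 105/8 ≈ 13.125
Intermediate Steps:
b = -4
Z = -7 (Z = -3 - 4 = -7)
r(I, z) = -7
(r(-2, 4)*15)/(-8) = -7*15/(-8) = -105*(-⅛) = 105/8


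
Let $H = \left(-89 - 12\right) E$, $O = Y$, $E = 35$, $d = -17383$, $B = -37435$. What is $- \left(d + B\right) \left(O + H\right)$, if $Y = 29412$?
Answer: $1418525386$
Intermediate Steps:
$O = 29412$
$H = -3535$ ($H = \left(-89 - 12\right) 35 = \left(-101\right) 35 = -3535$)
$- \left(d + B\right) \left(O + H\right) = - \left(-17383 - 37435\right) \left(29412 - 3535\right) = - \left(-54818\right) 25877 = \left(-1\right) \left(-1418525386\right) = 1418525386$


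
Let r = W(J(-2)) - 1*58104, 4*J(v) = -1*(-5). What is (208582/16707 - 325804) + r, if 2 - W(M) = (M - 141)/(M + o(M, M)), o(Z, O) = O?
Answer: -64127750387/167070 ≈ -3.8384e+5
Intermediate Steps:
J(v) = 5/4 (J(v) = (-1*(-5))/4 = (¼)*5 = 5/4)
W(M) = 2 - (-141 + M)/(2*M) (W(M) = 2 - (M - 141)/(M + M) = 2 - (-141 + M)/(2*M))
r = -580461/10 (r = 3*(47 + 5/4)/(2*(5/4)) - 1*58104 = (3/2)*(⅘)*(193/4) - 58104 = 579/10 - 58104 = -580461/10 ≈ -58046.)
(208582/16707 - 325804) + r = (208582/16707 - 325804) - 580461/10 = -5442998846/16707 - 580461/10 = -64127750387/167070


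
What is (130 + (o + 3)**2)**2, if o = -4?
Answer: 17161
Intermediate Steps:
(130 + (o + 3)**2)**2 = (130 + (-4 + 3)**2)**2 = (130 + (-1)**2)**2 = (130 + 1)**2 = 131**2 = 17161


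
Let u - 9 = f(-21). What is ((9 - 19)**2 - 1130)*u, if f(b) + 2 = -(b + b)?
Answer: -50470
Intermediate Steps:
f(b) = -2 - 2*b (f(b) = -2 - (b + b) = -2 - 2*b)
u = 49 (u = 9 + (-2 - 2*(-21)) = 9 + (-2 + 42) = 9 + 40 = 49)
((9 - 19)**2 - 1130)*u = ((9 - 19)**2 - 1130)*49 = ((-10)**2 - 1130)*49 = (100 - 1130)*49 = -1030*49 = -50470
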